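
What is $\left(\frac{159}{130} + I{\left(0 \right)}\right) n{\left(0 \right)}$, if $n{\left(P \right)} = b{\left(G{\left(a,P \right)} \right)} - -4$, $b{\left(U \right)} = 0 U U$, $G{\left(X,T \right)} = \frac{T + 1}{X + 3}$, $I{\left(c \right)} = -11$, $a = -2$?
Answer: $- \frac{2542}{65} \approx -39.108$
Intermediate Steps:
$G{\left(X,T \right)} = \frac{1 + T}{3 + X}$
$b{\left(U \right)} = 0$ ($b{\left(U \right)} = 0 U = 0$)
$n{\left(P \right)} = 4$ ($n{\left(P \right)} = 0 - -4 = 0 + 4 = 4$)
$\left(\frac{159}{130} + I{\left(0 \right)}\right) n{\left(0 \right)} = \left(\frac{159}{130} - 11\right) 4 = \left(- \frac{1271}{130}\right) 4 = - \frac{2542}{65}$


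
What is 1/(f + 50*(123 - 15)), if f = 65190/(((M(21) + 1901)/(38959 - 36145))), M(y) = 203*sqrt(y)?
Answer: 2019831797/208324181122020 + 206884811*sqrt(21)/208324181122020 ≈ 1.4247e-5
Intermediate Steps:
f = 65190/(1901/2814 + 29*sqrt(21)/402) (f = 65190/(((203*sqrt(21) + 1901)/(38959 - 36145))) = 65190/(((1901 + 203*sqrt(21))/2814)) = 65190/(((1901 + 203*sqrt(21))*(1/2814))) = 65190/(1901/2814 + 29*sqrt(21)/402) ≈ 64793.)
1/(f + 50*(123 - 15)) = 1/((87182074665/687103 - 9309816495*sqrt(21)/687103) + 50*(123 - 15)) = 1/((87182074665/687103 - 9309816495*sqrt(21)/687103) + 50*108) = 1/((87182074665/687103 - 9309816495*sqrt(21)/687103) + 5400) = 1/(90892430865/687103 - 9309816495*sqrt(21)/687103)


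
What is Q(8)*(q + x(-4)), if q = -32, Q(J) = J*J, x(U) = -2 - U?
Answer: -1920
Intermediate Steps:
Q(J) = J**2
Q(8)*(q + x(-4)) = 8**2*(-32 + (-2 - 1*(-4))) = 64*(-32 + (-2 + 4)) = 64*(-32 + 2) = 64*(-30) = -1920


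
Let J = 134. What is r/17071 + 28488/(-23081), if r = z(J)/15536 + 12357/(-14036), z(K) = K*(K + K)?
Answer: -6627565257088933/5370023333685956 ≈ -1.2342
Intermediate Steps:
z(K) = 2*K² (z(K) = K*(2*K) = 2*K²)
r = 19505155/13628956 (r = (2*134²)/15536 + 12357/(-14036) = (2*17956)*(1/15536) + 12357*(-1/14036) = 35912*(1/15536) - 12357/14036 = 4489/1942 - 12357/14036 = 19505155/13628956 ≈ 1.4312)
r/17071 + 28488/(-23081) = (19505155/13628956)/17071 + 28488/(-23081) = (19505155/13628956)*(1/17071) + 28488*(-1/23081) = 19505155/232659907876 - 28488/23081 = -6627565257088933/5370023333685956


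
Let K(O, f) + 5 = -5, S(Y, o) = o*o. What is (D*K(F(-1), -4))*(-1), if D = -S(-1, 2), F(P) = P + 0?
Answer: -40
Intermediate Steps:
F(P) = P
S(Y, o) = o**2
K(O, f) = -10 (K(O, f) = -5 - 5 = -10)
D = -4 (D = -1*2**2 = -1*4 = -4)
(D*K(F(-1), -4))*(-1) = -4*(-10)*(-1) = 40*(-1) = -40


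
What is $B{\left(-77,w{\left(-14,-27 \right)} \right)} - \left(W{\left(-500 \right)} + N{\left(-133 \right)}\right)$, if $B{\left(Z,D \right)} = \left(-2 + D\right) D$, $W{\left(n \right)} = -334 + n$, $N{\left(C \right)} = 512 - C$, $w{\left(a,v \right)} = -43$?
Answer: $2124$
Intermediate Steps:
$B{\left(Z,D \right)} = D \left(-2 + D\right)$
$B{\left(-77,w{\left(-14,-27 \right)} \right)} - \left(W{\left(-500 \right)} + N{\left(-133 \right)}\right) = - 43 \left(-2 - 43\right) - \left(\left(-334 - 500\right) + \left(512 - -133\right)\right) = \left(-43\right) \left(-45\right) - \left(-834 + \left(512 + 133\right)\right) = 1935 - \left(-834 + 645\right) = 1935 - -189 = 1935 + 189 = 2124$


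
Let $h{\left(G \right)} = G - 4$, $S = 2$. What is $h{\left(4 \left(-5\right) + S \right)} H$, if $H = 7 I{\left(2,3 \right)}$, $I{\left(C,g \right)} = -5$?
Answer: $770$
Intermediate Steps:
$H = -35$ ($H = 7 \left(-5\right) = -35$)
$h{\left(G \right)} = -4 + G$ ($h{\left(G \right)} = G - 4 = -4 + G$)
$h{\left(4 \left(-5\right) + S \right)} H = \left(-4 + \left(4 \left(-5\right) + 2\right)\right) \left(-35\right) = \left(-4 + \left(-20 + 2\right)\right) \left(-35\right) = \left(-4 - 18\right) \left(-35\right) = \left(-22\right) \left(-35\right) = 770$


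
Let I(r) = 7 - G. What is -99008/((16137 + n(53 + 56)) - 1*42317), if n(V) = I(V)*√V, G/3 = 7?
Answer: 13224640/3496791 - 7072*√109/3496791 ≈ 3.7608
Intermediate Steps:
G = 21 (G = 3*7 = 21)
I(r) = -14 (I(r) = 7 - 1*21 = 7 - 21 = -14)
n(V) = -14*√V
-99008/((16137 + n(53 + 56)) - 1*42317) = -99008/((16137 - 14*√(53 + 56)) - 1*42317) = -99008/((16137 - 14*√109) - 42317) = -99008/(-26180 - 14*√109)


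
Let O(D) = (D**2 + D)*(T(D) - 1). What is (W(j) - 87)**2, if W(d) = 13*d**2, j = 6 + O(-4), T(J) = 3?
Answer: 134861769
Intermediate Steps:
O(D) = 2*D + 2*D**2 (O(D) = (D**2 + D)*(3 - 1) = (D + D**2)*2 = 2*D + 2*D**2)
j = 30 (j = 6 + 2*(-4)*(1 - 4) = 6 + 2*(-4)*(-3) = 6 + 24 = 30)
(W(j) - 87)**2 = (13*30**2 - 87)**2 = (13*900 - 87)**2 = (11700 - 87)**2 = 11613**2 = 134861769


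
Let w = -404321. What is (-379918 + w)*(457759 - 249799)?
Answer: -163090342440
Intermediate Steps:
(-379918 + w)*(457759 - 249799) = (-379918 - 404321)*(457759 - 249799) = -784239*207960 = -163090342440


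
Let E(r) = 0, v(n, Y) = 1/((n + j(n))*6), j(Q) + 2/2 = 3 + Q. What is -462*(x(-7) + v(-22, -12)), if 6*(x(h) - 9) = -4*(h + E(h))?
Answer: -37873/6 ≈ -6312.2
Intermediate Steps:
j(Q) = 2 + Q (j(Q) = -1 + (3 + Q) = 2 + Q)
v(n, Y) = 1/(12 + 12*n) (v(n, Y) = 1/((n + (2 + n))*6) = 1/((2 + 2*n)*6) = 1/(12 + 12*n))
x(h) = 9 - 2*h/3 (x(h) = 9 + (-4*(h + 0))/6 = 9 + (-4*h)/6 = 9 - 2*h/3)
-462*(x(-7) + v(-22, -12)) = -462*((9 - ⅔*(-7)) + 1/(12*(1 - 22))) = -462*((9 + 14/3) + (1/12)/(-21)) = -462*(41/3 + (1/12)*(-1/21)) = -462*(41/3 - 1/252) = -462*3443/252 = -37873/6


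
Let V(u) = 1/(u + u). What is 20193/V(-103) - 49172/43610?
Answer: -90703547776/21805 ≈ -4.1598e+6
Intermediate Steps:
V(u) = 1/(2*u)
20193/V(-103) - 49172/43610 = 20193/(((½)/(-103))) - 49172/43610 = 20193/(((½)*(-1/103))) - 49172*1/43610 = 20193/(-1/206) - 24586/21805 = 20193*(-206) - 24586/21805 = -4159758 - 24586/21805 = -90703547776/21805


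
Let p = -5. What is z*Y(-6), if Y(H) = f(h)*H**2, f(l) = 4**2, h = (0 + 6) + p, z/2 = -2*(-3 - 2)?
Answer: 11520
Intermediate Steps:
z = 20 (z = 2*(-2*(-3 - 2)) = 2*(-2*(-5)) = 2*10 = 20)
h = 1 (h = (0 + 6) - 5 = 6 - 5 = 1)
f(l) = 16
Y(H) = 16*H**2
z*Y(-6) = 20*(16*(-6)**2) = 20*(16*36) = 20*576 = 11520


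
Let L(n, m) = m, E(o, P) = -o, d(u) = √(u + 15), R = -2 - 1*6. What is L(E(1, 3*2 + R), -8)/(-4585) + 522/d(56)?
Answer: 8/4585 + 522*√71/71 ≈ 61.952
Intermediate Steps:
R = -8 (R = -2 - 6 = -8)
d(u) = √(15 + u)
L(E(1, 3*2 + R), -8)/(-4585) + 522/d(56) = -8/(-4585) + 522/(√(15 + 56)) = -8*(-1/4585) + 522/(√71) = 8/4585 + 522*(√71/71) = 8/4585 + 522*√71/71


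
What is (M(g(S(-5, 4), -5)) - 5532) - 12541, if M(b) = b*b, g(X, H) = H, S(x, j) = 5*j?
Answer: -18048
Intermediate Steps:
M(b) = b²
(M(g(S(-5, 4), -5)) - 5532) - 12541 = ((-5)² - 5532) - 12541 = (25 - 5532) - 12541 = -5507 - 12541 = -18048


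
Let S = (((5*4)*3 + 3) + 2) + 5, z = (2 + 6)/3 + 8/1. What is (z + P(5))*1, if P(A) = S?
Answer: 242/3 ≈ 80.667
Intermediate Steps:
z = 32/3 (z = 8*(⅓) + 8*1 = 8/3 + 8 = 32/3 ≈ 10.667)
S = 70 (S = ((20*3 + 3) + 2) + 5 = ((60 + 3) + 2) + 5 = (63 + 2) + 5 = 65 + 5 = 70)
P(A) = 70
(z + P(5))*1 = (32/3 + 70)*1 = (242/3)*1 = 242/3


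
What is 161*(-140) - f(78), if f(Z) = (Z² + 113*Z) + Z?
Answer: -37516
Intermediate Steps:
f(Z) = Z² + 114*Z
161*(-140) - f(78) = 161*(-140) - 78*(114 + 78) = -22540 - 78*192 = -22540 - 1*14976 = -22540 - 14976 = -37516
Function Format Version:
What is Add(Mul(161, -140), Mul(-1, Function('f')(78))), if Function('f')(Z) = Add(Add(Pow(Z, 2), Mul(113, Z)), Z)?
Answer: -37516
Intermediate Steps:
Function('f')(Z) = Add(Pow(Z, 2), Mul(114, Z))
Add(Mul(161, -140), Mul(-1, Function('f')(78))) = Add(Mul(161, -140), Mul(-1, Mul(78, Add(114, 78)))) = Add(-22540, Mul(-1, Mul(78, 192))) = Add(-22540, Mul(-1, 14976)) = Add(-22540, -14976) = -37516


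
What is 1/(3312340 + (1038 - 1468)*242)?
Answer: 1/3208280 ≈ 3.1169e-7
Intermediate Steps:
1/(3312340 + (1038 - 1468)*242) = 1/(3312340 - 430*242) = 1/(3312340 - 104060) = 1/3208280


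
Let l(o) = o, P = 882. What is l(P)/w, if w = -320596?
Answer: -441/160298 ≈ -0.0027511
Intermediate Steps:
l(P)/w = 882/(-320596) = 882*(-1/320596) = -441/160298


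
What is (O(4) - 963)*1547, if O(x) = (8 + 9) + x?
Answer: -1457274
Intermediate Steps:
O(x) = 17 + x
(O(4) - 963)*1547 = ((17 + 4) - 963)*1547 = (21 - 963)*1547 = -942*1547 = -1457274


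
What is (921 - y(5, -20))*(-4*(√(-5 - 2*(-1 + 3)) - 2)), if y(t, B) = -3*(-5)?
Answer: 7248 - 10872*I ≈ 7248.0 - 10872.0*I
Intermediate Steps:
y(t, B) = 15
(921 - y(5, -20))*(-4*(√(-5 - 2*(-1 + 3)) - 2)) = (921 - 1*15)*(-4*(√(-5 - 2*(-1 + 3)) - 2)) = (921 - 15)*(-4*(√(-5 - 2*2) - 2)) = 906*(-4*(√(-5 - 4) - 2)) = 906*(-4*(√(-9) - 2)) = 906*(-4*(3*I - 2)) = 906*(-4*(-2 + 3*I)) = 906*(8 - 12*I) = 7248 - 10872*I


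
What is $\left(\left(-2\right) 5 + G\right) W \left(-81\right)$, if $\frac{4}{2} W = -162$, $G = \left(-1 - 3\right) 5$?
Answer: $-196830$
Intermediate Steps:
$G = -20$ ($G = \left(-4\right) 5 = -20$)
$W = -81$ ($W = \frac{1}{2} \left(-162\right) = -81$)
$\left(\left(-2\right) 5 + G\right) W \left(-81\right) = \left(\left(-2\right) 5 - 20\right) \left(-81\right) \left(-81\right) = \left(-10 - 20\right) \left(-81\right) \left(-81\right) = \left(-30\right) \left(-81\right) \left(-81\right) = 2430 \left(-81\right) = -196830$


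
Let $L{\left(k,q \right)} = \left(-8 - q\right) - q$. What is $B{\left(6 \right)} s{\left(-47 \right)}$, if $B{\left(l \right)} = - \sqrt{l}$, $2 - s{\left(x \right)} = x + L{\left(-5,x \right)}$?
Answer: $37 \sqrt{6} \approx 90.631$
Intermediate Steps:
$L{\left(k,q \right)} = -8 - 2 q$
$s{\left(x \right)} = 10 + x$ ($s{\left(x \right)} = 2 - \left(x - \left(8 + 2 x\right)\right) = 2 - \left(-8 - x\right) = 2 + \left(8 + x\right) = 10 + x$)
$B{\left(6 \right)} s{\left(-47 \right)} = - \sqrt{6} \left(10 - 47\right) = - \sqrt{6} \left(-37\right) = 37 \sqrt{6}$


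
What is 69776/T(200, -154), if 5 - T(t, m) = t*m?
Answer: 69776/30805 ≈ 2.2651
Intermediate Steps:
T(t, m) = 5 - m*t (T(t, m) = 5 - t*m = 5 - m*t)
69776/T(200, -154) = 69776/(5 - 1*(-154)*200) = 69776/(5 + 30800) = 69776/30805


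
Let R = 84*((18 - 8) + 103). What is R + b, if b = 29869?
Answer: 39361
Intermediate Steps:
R = 9492 (R = 84*(10 + 103) = 84*113 = 9492)
R + b = 9492 + 29869 = 39361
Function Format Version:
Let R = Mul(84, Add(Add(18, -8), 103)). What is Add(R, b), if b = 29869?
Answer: 39361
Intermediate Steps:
R = 9492 (R = Mul(84, Add(10, 103)) = Mul(84, 113) = 9492)
Add(R, b) = Add(9492, 29869) = 39361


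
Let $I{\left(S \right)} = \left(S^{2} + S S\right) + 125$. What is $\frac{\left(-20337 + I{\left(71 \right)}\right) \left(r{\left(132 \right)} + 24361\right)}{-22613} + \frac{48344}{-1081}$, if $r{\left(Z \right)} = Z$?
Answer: $\frac{267118128418}{24444653} \approx 10927.0$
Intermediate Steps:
$I{\left(S \right)} = 125 + 2 S^{2}$ ($I{\left(S \right)} = \left(S^{2} + S^{2}\right) + 125 = 2 S^{2} + 125 = 125 + 2 S^{2}$)
$\frac{\left(-20337 + I{\left(71 \right)}\right) \left(r{\left(132 \right)} + 24361\right)}{-22613} + \frac{48344}{-1081} = \frac{\left(-20337 + \left(125 + 2 \cdot 71^{2}\right)\right) \left(132 + 24361\right)}{-22613} + \frac{48344}{-1081} = \left(-20337 + \left(125 + 2 \cdot 5041\right)\right) 24493 \left(- \frac{1}{22613}\right) + 48344 \left(- \frac{1}{1081}\right) = \left(-20337 + \left(125 + 10082\right)\right) 24493 \left(- \frac{1}{22613}\right) - \frac{48344}{1081} = \left(-20337 + 10207\right) 24493 \left(- \frac{1}{22613}\right) - \frac{48344}{1081} = \left(-10130\right) 24493 \left(- \frac{1}{22613}\right) - \frac{48344}{1081} = \left(-248114090\right) \left(- \frac{1}{22613}\right) - \frac{48344}{1081} = \frac{248114090}{22613} - \frac{48344}{1081} = \frac{267118128418}{24444653}$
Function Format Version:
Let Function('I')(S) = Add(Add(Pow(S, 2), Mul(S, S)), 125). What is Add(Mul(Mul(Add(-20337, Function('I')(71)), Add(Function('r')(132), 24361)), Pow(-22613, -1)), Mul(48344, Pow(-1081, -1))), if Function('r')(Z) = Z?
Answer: Rational(267118128418, 24444653) ≈ 10927.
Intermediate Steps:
Function('I')(S) = Add(125, Mul(2, Pow(S, 2))) (Function('I')(S) = Add(Add(Pow(S, 2), Pow(S, 2)), 125) = Add(Mul(2, Pow(S, 2)), 125) = Add(125, Mul(2, Pow(S, 2))))
Add(Mul(Mul(Add(-20337, Function('I')(71)), Add(Function('r')(132), 24361)), Pow(-22613, -1)), Mul(48344, Pow(-1081, -1))) = Add(Mul(Mul(Add(-20337, Add(125, Mul(2, Pow(71, 2)))), Add(132, 24361)), Pow(-22613, -1)), Mul(48344, Pow(-1081, -1))) = Add(Mul(Mul(Add(-20337, Add(125, Mul(2, 5041))), 24493), Rational(-1, 22613)), Mul(48344, Rational(-1, 1081))) = Add(Mul(Mul(Add(-20337, Add(125, 10082)), 24493), Rational(-1, 22613)), Rational(-48344, 1081)) = Add(Mul(Mul(Add(-20337, 10207), 24493), Rational(-1, 22613)), Rational(-48344, 1081)) = Add(Mul(Mul(-10130, 24493), Rational(-1, 22613)), Rational(-48344, 1081)) = Add(Mul(-248114090, Rational(-1, 22613)), Rational(-48344, 1081)) = Add(Rational(248114090, 22613), Rational(-48344, 1081)) = Rational(267118128418, 24444653)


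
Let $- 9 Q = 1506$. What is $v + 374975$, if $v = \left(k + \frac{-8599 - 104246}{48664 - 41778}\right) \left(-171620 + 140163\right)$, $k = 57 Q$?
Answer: $\frac{2072185702291}{6886} \approx 3.0093 \cdot 10^{8}$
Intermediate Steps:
$Q = - \frac{502}{3}$ ($Q = \left(- \frac{1}{9}\right) 1506 = - \frac{502}{3} \approx -167.33$)
$k = -9538$ ($k = 57 \left(- \frac{502}{3}\right) = -9538$)
$v = \frac{2069603624441}{6886}$ ($v = \left(-9538 + \frac{-8599 - 104246}{48664 - 41778}\right) \left(-171620 + 140163\right) = \left(-9538 - \frac{112845}{6886}\right) \left(-31457\right) = \left(- \frac{65791513}{6886}\right) \left(-31457\right) = \frac{2069603624441}{6886} \approx 3.0055 \cdot 10^{8}$)
$v + 374975 = \frac{2069603624441}{6886} + 374975 = \frac{2072185702291}{6886}$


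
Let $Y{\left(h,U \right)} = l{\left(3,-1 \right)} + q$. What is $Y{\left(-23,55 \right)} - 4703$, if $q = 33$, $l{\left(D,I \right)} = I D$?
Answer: $-4673$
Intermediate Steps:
$l{\left(D,I \right)} = D I$
$Y{\left(h,U \right)} = 30$ ($Y{\left(h,U \right)} = 3 \left(-1\right) + 33 = -3 + 33 = 30$)
$Y{\left(-23,55 \right)} - 4703 = 30 - 4703 = -4673$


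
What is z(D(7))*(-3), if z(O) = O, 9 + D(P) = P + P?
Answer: -15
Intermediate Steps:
D(P) = -9 + 2*P (D(P) = -9 + (P + P) = -9 + 2*P)
z(D(7))*(-3) = (-9 + 2*7)*(-3) = (-9 + 14)*(-3) = 5*(-3) = -15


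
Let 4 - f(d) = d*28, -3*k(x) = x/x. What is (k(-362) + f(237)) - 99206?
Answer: -317515/3 ≈ -1.0584e+5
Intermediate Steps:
k(x) = -⅓ (k(x) = -x/(3*x) = -⅓*1 = -⅓)
f(d) = 4 - 28*d (f(d) = 4 - d*28 = 4 - 28*d)
(k(-362) + f(237)) - 99206 = (-⅓ + (4 - 28*237)) - 99206 = (-⅓ + (4 - 6636)) - 99206 = (-⅓ - 6632) - 99206 = -19897/3 - 99206 = -317515/3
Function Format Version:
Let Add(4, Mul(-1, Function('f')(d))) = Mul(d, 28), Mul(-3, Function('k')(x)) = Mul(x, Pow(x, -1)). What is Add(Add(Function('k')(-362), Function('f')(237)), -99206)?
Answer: Rational(-317515, 3) ≈ -1.0584e+5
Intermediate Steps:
Function('k')(x) = Rational(-1, 3) (Function('k')(x) = Mul(Rational(-1, 3), Mul(x, Pow(x, -1))) = Mul(Rational(-1, 3), 1) = Rational(-1, 3))
Function('f')(d) = Add(4, Mul(-28, d)) (Function('f')(d) = Add(4, Mul(-1, Mul(d, 28))) = Add(4, Mul(-1, Mul(28, d))) = Add(4, Mul(-28, d)))
Add(Add(Function('k')(-362), Function('f')(237)), -99206) = Add(Add(Rational(-1, 3), Add(4, Mul(-28, 237))), -99206) = Add(Add(Rational(-1, 3), Add(4, -6636)), -99206) = Add(Add(Rational(-1, 3), -6632), -99206) = Add(Rational(-19897, 3), -99206) = Rational(-317515, 3)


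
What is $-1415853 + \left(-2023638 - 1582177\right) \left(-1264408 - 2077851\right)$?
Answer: $12051566220232$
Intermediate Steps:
$-1415853 + \left(-2023638 - 1582177\right) \left(-1264408 - 2077851\right) = -1415853 - -12051567636085 = -1415853 + 12051567636085 = 12051566220232$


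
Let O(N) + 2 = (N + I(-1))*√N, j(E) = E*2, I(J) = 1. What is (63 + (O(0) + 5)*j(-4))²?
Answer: 1521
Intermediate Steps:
j(E) = 2*E
O(N) = -2 + √N*(1 + N) (O(N) = -2 + (N + 1)*√N = -2 + (1 + N)*√N = -2 + √N*(1 + N))
(63 + (O(0) + 5)*j(-4))² = (63 + ((-2 + √0 + 0^(3/2)) + 5)*(2*(-4)))² = (63 + ((-2 + 0 + 0) + 5)*(-8))² = (63 + (-2 + 5)*(-8))² = (63 + 3*(-8))² = (63 - 24)² = 39² = 1521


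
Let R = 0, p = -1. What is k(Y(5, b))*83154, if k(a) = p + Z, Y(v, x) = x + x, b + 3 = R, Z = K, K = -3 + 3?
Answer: -83154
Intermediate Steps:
K = 0
Z = 0
b = -3 (b = -3 + 0 = -3)
Y(v, x) = 2*x
k(a) = -1 (k(a) = -1 + 0 = -1)
k(Y(5, b))*83154 = -1*83154 = -83154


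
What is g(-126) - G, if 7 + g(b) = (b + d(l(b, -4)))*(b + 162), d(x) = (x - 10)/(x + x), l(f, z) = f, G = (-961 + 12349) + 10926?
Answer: -187863/7 ≈ -26838.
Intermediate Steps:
G = 22314 (G = 11388 + 10926 = 22314)
d(x) = (-10 + x)/(2*x) (d(x) = (-10 + x)/((2*x)) = (-10 + x)*(1/(2*x)) = (-10 + x)/(2*x))
g(b) = -7 + (162 + b)*(b + (-10 + b)/(2*b)) (g(b) = -7 + (b + (-10 + b)/(2*b))*(b + 162) = -7 + (b + (-10 + b)/(2*b))*(162 + b) = -7 + (162 + b)*(b + (-10 + b)/(2*b)))
g(-126) - G = (69 + (-126)² - 810/(-126) + (325/2)*(-126)) - 1*22314 = (69 + 15876 - 810*(-1/126) - 20475) - 22314 = (69 + 15876 + 45/7 - 20475) - 22314 = -31665/7 - 22314 = -187863/7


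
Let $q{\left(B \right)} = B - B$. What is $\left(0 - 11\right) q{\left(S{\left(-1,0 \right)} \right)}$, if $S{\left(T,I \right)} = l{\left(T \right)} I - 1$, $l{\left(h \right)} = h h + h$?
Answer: $0$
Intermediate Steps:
$l{\left(h \right)} = h + h^{2}$ ($l{\left(h \right)} = h^{2} + h = h + h^{2}$)
$S{\left(T,I \right)} = -1 + I T \left(1 + T\right)$ ($S{\left(T,I \right)} = T \left(1 + T\right) I - 1 = I T \left(1 + T\right) - 1 = -1 + I T \left(1 + T\right)$)
$q{\left(B \right)} = 0$
$\left(0 - 11\right) q{\left(S{\left(-1,0 \right)} \right)} = \left(0 - 11\right) 0 = \left(-11\right) 0 = 0$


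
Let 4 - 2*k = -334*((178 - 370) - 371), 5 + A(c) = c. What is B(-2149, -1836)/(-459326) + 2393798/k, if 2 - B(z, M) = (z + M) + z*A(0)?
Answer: -5040817797/198098033 ≈ -25.446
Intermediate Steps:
A(c) = -5 + c
k = -94019 (k = 2 - (-167)*((178 - 370) - 371) = 2 - (-167)*(-192 - 371) = 2 - (-167)*(-563) = 2 - ½*188042 = 2 - 94021 = -94019)
B(z, M) = 2 - M + 4*z (B(z, M) = 2 - ((z + M) + z*(-5 + 0)) = 2 - ((M + z) + z*(-5)) = 2 - ((M + z) - 5*z) = 2 - (M - 4*z) = 2 + (-M + 4*z) = 2 - M + 4*z)
B(-2149, -1836)/(-459326) + 2393798/k = (2 - 1*(-1836) + 4*(-2149))/(-459326) + 2393798/(-94019) = (2 + 1836 - 8596)*(-1/459326) + 2393798*(-1/94019) = -6758*(-1/459326) - 2393798/94019 = 31/2107 - 2393798/94019 = -5040817797/198098033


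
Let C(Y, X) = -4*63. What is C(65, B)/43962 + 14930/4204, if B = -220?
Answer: 54607771/15401354 ≈ 3.5456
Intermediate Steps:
C(Y, X) = -252
C(65, B)/43962 + 14930/4204 = -252/43962 + 14930/4204 = -252*1/43962 + 14930*(1/4204) = -42/7327 + 7465/2102 = 54607771/15401354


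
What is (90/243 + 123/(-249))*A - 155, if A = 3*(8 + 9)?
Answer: -120494/747 ≈ -161.30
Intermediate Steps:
A = 51 (A = 3*17 = 51)
(90/243 + 123/(-249))*A - 155 = (90/243 + 123/(-249))*51 - 155 = (90*(1/243) + 123*(-1/249))*51 - 155 = (10/27 - 41/83)*51 - 155 = -277/2241*51 - 155 = -4709/747 - 155 = -120494/747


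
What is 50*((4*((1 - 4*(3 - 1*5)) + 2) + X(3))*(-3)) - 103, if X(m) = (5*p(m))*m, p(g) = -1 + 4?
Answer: -13453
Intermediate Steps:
p(g) = 3
X(m) = 15*m (X(m) = (5*3)*m = 15*m)
50*((4*((1 - 4*(3 - 1*5)) + 2) + X(3))*(-3)) - 103 = 50*((4*((1 - 4*(3 - 1*5)) + 2) + 15*3)*(-3)) - 103 = 50*((4*((1 - 4*(3 - 5)) + 2) + 45)*(-3)) - 103 = 50*((4*((1 - 4*(-2)) + 2) + 45)*(-3)) - 103 = 50*((4*((1 + 8) + 2) + 45)*(-3)) - 103 = 50*((4*(9 + 2) + 45)*(-3)) - 103 = 50*((4*11 + 45)*(-3)) - 103 = 50*((44 + 45)*(-3)) - 103 = 50*(89*(-3)) - 103 = 50*(-267) - 103 = -13350 - 103 = -13453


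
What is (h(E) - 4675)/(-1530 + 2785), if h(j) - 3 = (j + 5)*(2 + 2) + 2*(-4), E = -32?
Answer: -4788/1255 ≈ -3.8151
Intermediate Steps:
h(j) = 15 + 4*j (h(j) = 3 + ((j + 5)*(2 + 2) + 2*(-4)) = 3 + ((5 + j)*4 - 8) = 3 + ((20 + 4*j) - 8) = 3 + (12 + 4*j) = 15 + 4*j)
(h(E) - 4675)/(-1530 + 2785) = ((15 + 4*(-32)) - 4675)/(-1530 + 2785) = ((15 - 128) - 4675)/1255 = (-113 - 4675)*(1/1255) = -4788*1/1255 = -4788/1255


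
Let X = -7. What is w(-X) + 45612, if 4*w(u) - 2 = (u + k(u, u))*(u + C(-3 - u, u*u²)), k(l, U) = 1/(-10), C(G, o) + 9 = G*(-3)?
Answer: 228304/5 ≈ 45661.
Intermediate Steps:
C(G, o) = -9 - 3*G (C(G, o) = -9 + G*(-3) = -9 - 3*G)
k(l, U) = -⅒
w(u) = ½ + u*(-⅒ + u) (w(u) = ½ + ((u - ⅒)*(u + (-9 - 3*(-3 - u))))/4 = ½ + ((-⅒ + u)*(u + (-9 + (9 + 3*u))))/4 = ½ + ((-⅒ + u)*(u + 3*u))/4 = ½ + ((-⅒ + u)*(4*u))/4 = ½ + (4*u*(-⅒ + u))/4 = ½ + u*(-⅒ + u))
w(-X) + 45612 = (½ + (-1*(-7))² - (-1)*(-7)/10) + 45612 = (½ + 7² - ⅒*7) + 45612 = (½ + 49 - 7/10) + 45612 = 244/5 + 45612 = 228304/5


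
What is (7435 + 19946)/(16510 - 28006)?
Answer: -9127/3832 ≈ -2.3818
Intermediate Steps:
(7435 + 19946)/(16510 - 28006) = 27381/(-11496) = 27381*(-1/11496) = -9127/3832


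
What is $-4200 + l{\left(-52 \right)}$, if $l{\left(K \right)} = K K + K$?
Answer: $-1548$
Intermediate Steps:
$l{\left(K \right)} = K + K^{2}$ ($l{\left(K \right)} = K^{2} + K = K + K^{2}$)
$-4200 + l{\left(-52 \right)} = -4200 - 52 \left(1 - 52\right) = -4200 - -2652 = -4200 + 2652 = -1548$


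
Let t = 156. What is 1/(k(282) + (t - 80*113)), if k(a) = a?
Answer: -1/8602 ≈ -0.00011625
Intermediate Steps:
1/(k(282) + (t - 80*113)) = 1/(282 + (156 - 80*113)) = 1/(282 + (156 - 9040)) = 1/(282 - 8884) = 1/(-8602) = -1/8602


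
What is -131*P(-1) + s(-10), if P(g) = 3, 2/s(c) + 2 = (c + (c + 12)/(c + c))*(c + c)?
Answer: -39299/100 ≈ -392.99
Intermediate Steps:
s(c) = 2/(-2 + 2*c*(c + (12 + c)/(2*c))) (s(c) = 2/(-2 + (c + (c + 12)/(c + c))*(c + c)) = 2/(-2 + (c + (12 + c)/((2*c)))*(2*c)) = 2/(-2 + (c + (12 + c)*(1/(2*c)))*(2*c)) = 2/(-2 + (c + (12 + c)/(2*c))*(2*c)) = 2/(-2 + 2*c*(c + (12 + c)/(2*c))))
-131*P(-1) + s(-10) = -131*3 + 2/(10 - 10 + 2*(-10)**2) = -393 + 2/(10 - 10 + 2*100) = -393 + 2/(10 - 10 + 200) = -393 + 2/200 = -393 + 2*(1/200) = -393 + 1/100 = -39299/100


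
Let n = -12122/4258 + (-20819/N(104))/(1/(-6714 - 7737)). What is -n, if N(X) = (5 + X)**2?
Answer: -5875679540/232061 ≈ -25320.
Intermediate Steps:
n = 5875679540/232061 (n = -12122/4258 + (-20819/(5 + 104)**2)/(1/(-6714 - 7737)) = -12122*1/4258 + (-20819/(109**2))/(1/(-14451)) = -6061/2129 + (-20819/11881)/(-1/14451) = -6061/2129 - 20819*1/11881*(-14451) = -6061/2129 - 191/109*(-14451) = -6061/2129 + 2760141/109 = 5875679540/232061 ≈ 25320.)
-n = -1*5875679540/232061 = -5875679540/232061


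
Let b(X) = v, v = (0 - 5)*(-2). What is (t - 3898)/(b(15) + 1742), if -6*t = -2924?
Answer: -1279/657 ≈ -1.9467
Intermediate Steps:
t = 1462/3 (t = -⅙*(-2924) = 1462/3 ≈ 487.33)
v = 10 (v = -5*(-2) = 10)
b(X) = 10
(t - 3898)/(b(15) + 1742) = (1462/3 - 3898)/(10 + 1742) = -10232/3/1752 = -10232/3*1/1752 = -1279/657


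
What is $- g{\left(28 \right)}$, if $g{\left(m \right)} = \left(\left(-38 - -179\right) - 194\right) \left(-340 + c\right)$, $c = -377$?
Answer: $-38001$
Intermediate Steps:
$g{\left(m \right)} = 38001$ ($g{\left(m \right)} = \left(\left(-38 - -179\right) - 194\right) \left(-340 - 377\right) = \left(\left(-38 + 179\right) - 194\right) \left(-717\right) = \left(141 - 194\right) \left(-717\right) = \left(-53\right) \left(-717\right) = 38001$)
$- g{\left(28 \right)} = \left(-1\right) 38001 = -38001$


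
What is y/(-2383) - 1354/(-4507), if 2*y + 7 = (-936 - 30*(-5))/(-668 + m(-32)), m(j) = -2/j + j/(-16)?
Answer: 69037936983/228873257110 ≈ 0.30164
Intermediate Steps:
m(j) = -2/j - j/16 (m(j) = -2/j + j*(-1/16) = -2/j - j/16)
y = -62009/21310 (y = -7/2 + ((-936 - 30*(-5))/(-668 + (-2/(-32) - 1/16*(-32))))/2 = -7/2 + ((-936 + 150)/(-668 + (-2*(-1/32) + 2)))/2 = -7/2 + (-786/(-668 + (1/16 + 2)))/2 = -7/2 + (-786/(-668 + 33/16))/2 = -7/2 + (-786/(-10655/16))/2 = -7/2 + (-786*(-16/10655))/2 = -7/2 + (½)*(12576/10655) = -7/2 + 6288/10655 = -62009/21310 ≈ -2.9099)
y/(-2383) - 1354/(-4507) = -62009/21310/(-2383) - 1354/(-4507) = -62009/21310*(-1/2383) - 1354*(-1/4507) = 62009/50781730 + 1354/4507 = 69037936983/228873257110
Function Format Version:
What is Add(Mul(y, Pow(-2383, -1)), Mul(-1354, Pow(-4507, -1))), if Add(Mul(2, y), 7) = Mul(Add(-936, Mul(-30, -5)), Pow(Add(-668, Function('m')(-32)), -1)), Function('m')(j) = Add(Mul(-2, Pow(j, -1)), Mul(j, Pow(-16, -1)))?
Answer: Rational(69037936983, 228873257110) ≈ 0.30164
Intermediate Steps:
Function('m')(j) = Add(Mul(-2, Pow(j, -1)), Mul(Rational(-1, 16), j)) (Function('m')(j) = Add(Mul(-2, Pow(j, -1)), Mul(j, Rational(-1, 16))) = Add(Mul(-2, Pow(j, -1)), Mul(Rational(-1, 16), j)))
y = Rational(-62009, 21310) (y = Add(Rational(-7, 2), Mul(Rational(1, 2), Mul(Add(-936, Mul(-30, -5)), Pow(Add(-668, Add(Mul(-2, Pow(-32, -1)), Mul(Rational(-1, 16), -32))), -1)))) = Add(Rational(-7, 2), Mul(Rational(1, 2), Mul(Add(-936, 150), Pow(Add(-668, Add(Mul(-2, Rational(-1, 32)), 2)), -1)))) = Add(Rational(-7, 2), Mul(Rational(1, 2), Mul(-786, Pow(Add(-668, Add(Rational(1, 16), 2)), -1)))) = Add(Rational(-7, 2), Mul(Rational(1, 2), Mul(-786, Pow(Add(-668, Rational(33, 16)), -1)))) = Add(Rational(-7, 2), Mul(Rational(1, 2), Mul(-786, Pow(Rational(-10655, 16), -1)))) = Add(Rational(-7, 2), Mul(Rational(1, 2), Mul(-786, Rational(-16, 10655)))) = Add(Rational(-7, 2), Mul(Rational(1, 2), Rational(12576, 10655))) = Add(Rational(-7, 2), Rational(6288, 10655)) = Rational(-62009, 21310) ≈ -2.9099)
Add(Mul(y, Pow(-2383, -1)), Mul(-1354, Pow(-4507, -1))) = Add(Mul(Rational(-62009, 21310), Pow(-2383, -1)), Mul(-1354, Pow(-4507, -1))) = Add(Mul(Rational(-62009, 21310), Rational(-1, 2383)), Mul(-1354, Rational(-1, 4507))) = Add(Rational(62009, 50781730), Rational(1354, 4507)) = Rational(69037936983, 228873257110)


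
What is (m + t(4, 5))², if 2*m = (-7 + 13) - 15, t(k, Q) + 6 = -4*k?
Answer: 2809/4 ≈ 702.25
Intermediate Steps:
t(k, Q) = -6 - 4*k
m = -9/2 (m = ((-7 + 13) - 15)/2 = (6 - 15)/2 = (½)*(-9) = -9/2 ≈ -4.5000)
(m + t(4, 5))² = (-9/2 + (-6 - 4*4))² = (-9/2 + (-6 - 16))² = (-9/2 - 22)² = (-53/2)² = 2809/4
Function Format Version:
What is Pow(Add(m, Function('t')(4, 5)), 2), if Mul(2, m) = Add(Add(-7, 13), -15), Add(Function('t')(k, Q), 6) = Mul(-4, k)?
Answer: Rational(2809, 4) ≈ 702.25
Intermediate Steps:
Function('t')(k, Q) = Add(-6, Mul(-4, k))
m = Rational(-9, 2) (m = Mul(Rational(1, 2), Add(Add(-7, 13), -15)) = Mul(Rational(1, 2), Add(6, -15)) = Mul(Rational(1, 2), -9) = Rational(-9, 2) ≈ -4.5000)
Pow(Add(m, Function('t')(4, 5)), 2) = Pow(Add(Rational(-9, 2), Add(-6, Mul(-4, 4))), 2) = Pow(Add(Rational(-9, 2), Add(-6, -16)), 2) = Pow(Add(Rational(-9, 2), -22), 2) = Pow(Rational(-53, 2), 2) = Rational(2809, 4)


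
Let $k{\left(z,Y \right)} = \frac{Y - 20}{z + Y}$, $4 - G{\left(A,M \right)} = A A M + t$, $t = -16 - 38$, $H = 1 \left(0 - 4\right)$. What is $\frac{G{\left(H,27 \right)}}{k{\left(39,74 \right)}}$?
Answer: $- \frac{21131}{27} \approx -782.63$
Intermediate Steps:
$H = -4$ ($H = 1 \left(-4\right) = -4$)
$t = -54$
$G{\left(A,M \right)} = 58 - M A^{2}$ ($G{\left(A,M \right)} = 4 - \left(A A M - 54\right) = 4 - \left(A^{2} M - 54\right) = 4 - \left(M A^{2} - 54\right) = 4 - \left(-54 + M A^{2}\right) = 58 - M A^{2}$)
$k{\left(z,Y \right)} = \frac{-20 + Y}{Y + z}$
$\frac{G{\left(H,27 \right)}}{k{\left(39,74 \right)}} = \frac{58 - 27 \left(-4\right)^{2}}{\frac{1}{74 + 39} \left(-20 + 74\right)} = \frac{58 - 27 \cdot 16}{\frac{1}{113} \cdot 54} = \frac{58 - 432}{\frac{1}{113} \cdot 54} = - \frac{374}{\frac{54}{113}} = \left(-374\right) \frac{113}{54} = - \frac{21131}{27}$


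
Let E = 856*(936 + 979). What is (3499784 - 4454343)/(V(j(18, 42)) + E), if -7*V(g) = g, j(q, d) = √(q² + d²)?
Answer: -9584101682855/16458535137539 - 20045739*√58/65834140550156 ≈ -0.58232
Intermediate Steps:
j(q, d) = √(d² + q²)
V(g) = -g/7
E = 1639240 (E = 856*1915 = 1639240)
(3499784 - 4454343)/(V(j(18, 42)) + E) = (3499784 - 4454343)/(-√(42² + 18²)/7 + 1639240) = -954559/(-√(1764 + 324)/7 + 1639240) = -954559/(-6*√58/7 + 1639240) = -954559/(1639240 - 6*√58/7)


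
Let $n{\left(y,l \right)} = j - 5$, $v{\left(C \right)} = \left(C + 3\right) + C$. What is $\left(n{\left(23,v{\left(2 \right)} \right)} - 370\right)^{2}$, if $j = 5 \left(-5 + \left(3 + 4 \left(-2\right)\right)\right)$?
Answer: $180625$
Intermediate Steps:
$v{\left(C \right)} = 3 + 2 C$ ($v{\left(C \right)} = \left(3 + C\right) + C = 3 + 2 C$)
$j = -50$ ($j = 5 \left(-5 + \left(3 - 8\right)\right) = 5 \left(-5 - 5\right) = 5 \left(-10\right) = -50$)
$n{\left(y,l \right)} = -55$ ($n{\left(y,l \right)} = -50 - 5 = -55$)
$\left(n{\left(23,v{\left(2 \right)} \right)} - 370\right)^{2} = \left(-55 - 370\right)^{2} = \left(-425\right)^{2} = 180625$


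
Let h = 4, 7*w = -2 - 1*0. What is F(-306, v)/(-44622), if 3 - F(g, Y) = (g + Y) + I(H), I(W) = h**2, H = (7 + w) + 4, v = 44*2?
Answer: -205/44622 ≈ -0.0045941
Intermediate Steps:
w = -2/7 (w = (-2 - 1*0)/7 = (-2 + 0)/7 = (1/7)*(-2) = -2/7 ≈ -0.28571)
v = 88
H = 75/7 (H = (7 - 2/7) + 4 = 47/7 + 4 = 75/7 ≈ 10.714)
I(W) = 16 (I(W) = 4**2 = 16)
F(g, Y) = -13 - Y - g (F(g, Y) = 3 - ((g + Y) + 16) = 3 - ((Y + g) + 16) = 3 - (16 + Y + g) = 3 + (-16 - Y - g) = -13 - Y - g)
F(-306, v)/(-44622) = (-13 - 1*88 - 1*(-306))/(-44622) = (-13 - 88 + 306)*(-1/44622) = 205*(-1/44622) = -205/44622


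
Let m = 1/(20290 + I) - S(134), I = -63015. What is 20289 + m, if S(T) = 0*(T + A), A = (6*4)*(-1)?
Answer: 866847524/42725 ≈ 20289.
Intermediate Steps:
A = -24 (A = 24*(-1) = -24)
S(T) = 0 (S(T) = 0*(T - 24) = 0*(-24 + T) = 0)
m = -1/42725 (m = 1/(20290 - 63015) - 1*0 = 1/(-42725) + 0 = -1/42725 + 0 = -1/42725 ≈ -2.3406e-5)
20289 + m = 20289 - 1/42725 = 866847524/42725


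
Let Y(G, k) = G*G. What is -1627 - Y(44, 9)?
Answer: -3563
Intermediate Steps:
Y(G, k) = G²
-1627 - Y(44, 9) = -1627 - 1*44² = -1627 - 1*1936 = -1627 - 1936 = -3563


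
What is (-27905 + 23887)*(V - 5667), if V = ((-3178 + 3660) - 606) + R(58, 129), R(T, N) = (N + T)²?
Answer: -117237204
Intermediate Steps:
V = 34845 (V = ((-3178 + 3660) - 606) + (129 + 58)² = (482 - 606) + 187² = -124 + 34969 = 34845)
(-27905 + 23887)*(V - 5667) = (-27905 + 23887)*(34845 - 5667) = -4018*29178 = -117237204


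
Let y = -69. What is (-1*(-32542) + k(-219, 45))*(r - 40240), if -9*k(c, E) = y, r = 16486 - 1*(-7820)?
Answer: -1555939166/3 ≈ -5.1865e+8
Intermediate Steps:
r = 24306 (r = 16486 + 7820 = 24306)
k(c, E) = 23/3 (k(c, E) = -⅑*(-69) = 23/3)
(-1*(-32542) + k(-219, 45))*(r - 40240) = (-1*(-32542) + 23/3)*(24306 - 40240) = (32542 + 23/3)*(-15934) = (97649/3)*(-15934) = -1555939166/3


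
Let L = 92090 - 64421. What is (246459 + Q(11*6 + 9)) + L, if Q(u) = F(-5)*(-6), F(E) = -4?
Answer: 274152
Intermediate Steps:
L = 27669
Q(u) = 24 (Q(u) = -4*(-6) = 24)
(246459 + Q(11*6 + 9)) + L = (246459 + 24) + 27669 = 246483 + 27669 = 274152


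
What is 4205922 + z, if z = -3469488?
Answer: 736434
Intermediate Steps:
4205922 + z = 4205922 - 3469488 = 736434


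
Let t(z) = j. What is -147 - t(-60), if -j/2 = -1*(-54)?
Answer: -39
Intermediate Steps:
j = -108 (j = -(-2)*(-54) = -2*54 = -108)
t(z) = -108
-147 - t(-60) = -147 - 1*(-108) = -147 + 108 = -39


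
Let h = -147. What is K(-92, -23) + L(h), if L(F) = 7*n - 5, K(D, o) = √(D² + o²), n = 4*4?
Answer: 107 + 23*√17 ≈ 201.83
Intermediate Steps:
n = 16
L(F) = 107 (L(F) = 7*16 - 5 = 112 - 5 = 107)
K(-92, -23) + L(h) = √((-92)² + (-23)²) + 107 = √(8464 + 529) + 107 = √8993 + 107 = 23*√17 + 107 = 107 + 23*√17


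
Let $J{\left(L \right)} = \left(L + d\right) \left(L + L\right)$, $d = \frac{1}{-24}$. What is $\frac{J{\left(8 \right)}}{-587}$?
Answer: $- \frac{382}{1761} \approx -0.21692$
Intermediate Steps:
$d = - \frac{1}{24} \approx -0.041667$
$J{\left(L \right)} = 2 L \left(- \frac{1}{24} + L\right)$ ($J{\left(L \right)} = \left(L - \frac{1}{24}\right) \left(L + L\right) = \left(- \frac{1}{24} + L\right) 2 L = 2 L \left(- \frac{1}{24} + L\right)$)
$\frac{J{\left(8 \right)}}{-587} = \frac{\frac{1}{12} \cdot 8 \left(-1 + 24 \cdot 8\right)}{-587} = \frac{1}{12} \cdot 8 \left(-1 + 192\right) \left(- \frac{1}{587}\right) = \frac{1}{12} \cdot 8 \cdot 191 \left(- \frac{1}{587}\right) = \frac{382}{3} \left(- \frac{1}{587}\right) = - \frac{382}{1761}$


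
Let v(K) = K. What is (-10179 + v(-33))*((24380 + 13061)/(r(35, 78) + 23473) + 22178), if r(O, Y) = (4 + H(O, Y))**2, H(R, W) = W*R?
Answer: -1698212303193036/7498229 ≈ -2.2648e+8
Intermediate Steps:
H(R, W) = R*W
r(O, Y) = (4 + O*Y)**2
(-10179 + v(-33))*((24380 + 13061)/(r(35, 78) + 23473) + 22178) = (-10179 - 33)*((24380 + 13061)/((4 + 35*78)**2 + 23473) + 22178) = -10212*(37441/((4 + 2730)**2 + 23473) + 22178) = -10212*(37441/(2734**2 + 23473) + 22178) = -10212*(37441/(7474756 + 23473) + 22178) = -10212*(37441/7498229 + 22178) = -10212*166295760203/7498229 = -1698212303193036/7498229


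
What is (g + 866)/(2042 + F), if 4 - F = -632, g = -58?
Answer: 404/1339 ≈ 0.30172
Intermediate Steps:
F = 636 (F = 4 - 1*(-632) = 4 + 632 = 636)
(g + 866)/(2042 + F) = (-58 + 866)/(2042 + 636) = 808/2678 = 808*(1/2678) = 404/1339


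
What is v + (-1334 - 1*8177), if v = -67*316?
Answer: -30683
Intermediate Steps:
v = -21172
v + (-1334 - 1*8177) = -21172 + (-1334 - 1*8177) = -21172 + (-1334 - 8177) = -21172 - 9511 = -30683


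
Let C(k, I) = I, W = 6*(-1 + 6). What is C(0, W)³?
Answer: 27000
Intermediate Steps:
W = 30 (W = 6*5 = 30)
C(0, W)³ = 30³ = 27000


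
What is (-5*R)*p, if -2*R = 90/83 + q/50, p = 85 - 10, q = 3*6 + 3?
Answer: 93645/332 ≈ 282.06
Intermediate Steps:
q = 21 (q = 18 + 3 = 21)
p = 75
R = -6243/8300 (R = -(90/83 + 21/50)/2 = -½*6243/4150 = -6243/8300 ≈ -0.75217)
(-5*R)*p = -5*(-6243/8300)*75 = (6243/1660)*75 = 93645/332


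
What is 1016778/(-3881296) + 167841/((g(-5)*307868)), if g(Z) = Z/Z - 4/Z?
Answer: 6109754527/149365854616 ≈ 0.040905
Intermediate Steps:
g(Z) = 1 - 4/Z
1016778/(-3881296) + 167841/((g(-5)*307868)) = 1016778/(-3881296) + 167841/((((-4 - 5)/(-5))*307868)) = 1016778*(-1/3881296) + 167841/((-⅕*(-9)*307868)) = -508389/1940648 + 167841/(((9/5)*307868)) = -508389/1940648 + 167841/(2770812/5) = -508389/1940648 + 167841*(5/2770812) = -508389/1940648 + 93245/307868 = 6109754527/149365854616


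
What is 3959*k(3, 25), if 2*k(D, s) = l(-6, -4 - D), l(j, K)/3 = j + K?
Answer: -154401/2 ≈ -77201.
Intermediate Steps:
l(j, K) = 3*K + 3*j (l(j, K) = 3*(j + K) = 3*(K + j) = 3*K + 3*j)
k(D, s) = -15 - 3*D/2 (k(D, s) = (3*(-4 - D) + 3*(-6))/2 = ((-12 - 3*D) - 18)/2 = (-30 - 3*D)/2 = -15 - 3*D/2)
3959*k(3, 25) = 3959*(-15 - 3/2*3) = 3959*(-15 - 9/2) = 3959*(-39/2) = -154401/2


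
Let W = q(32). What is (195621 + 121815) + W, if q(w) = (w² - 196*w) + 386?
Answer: 312574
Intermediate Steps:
q(w) = 386 + w² - 196*w
W = -4862 (W = 386 + 32² - 196*32 = 386 + 1024 - 6272 = -4862)
(195621 + 121815) + W = (195621 + 121815) - 4862 = 317436 - 4862 = 312574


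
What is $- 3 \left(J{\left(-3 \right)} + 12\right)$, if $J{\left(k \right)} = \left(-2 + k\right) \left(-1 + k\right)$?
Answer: $-96$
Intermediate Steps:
$J{\left(k \right)} = \left(-1 + k\right) \left(-2 + k\right)$
$- 3 \left(J{\left(-3 \right)} + 12\right) = - 3 \left(\left(2 + \left(-3\right)^{2} - -9\right) + 12\right) = - 3 \left(\left(2 + 9 + 9\right) + 12\right) = - 3 \left(20 + 12\right) = \left(-3\right) 32 = -96$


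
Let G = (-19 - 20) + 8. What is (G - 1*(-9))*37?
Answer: -814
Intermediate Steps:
G = -31 (G = -39 + 8 = -31)
(G - 1*(-9))*37 = (-31 - 1*(-9))*37 = (-31 + 9)*37 = -22*37 = -814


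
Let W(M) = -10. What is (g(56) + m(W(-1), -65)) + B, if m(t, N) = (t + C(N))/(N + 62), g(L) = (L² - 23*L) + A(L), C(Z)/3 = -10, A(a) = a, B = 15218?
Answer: 51406/3 ≈ 17135.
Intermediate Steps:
C(Z) = -30 (C(Z) = 3*(-10) = -30)
g(L) = L² - 22*L (g(L) = (L² - 23*L) + L = L² - 22*L)
m(t, N) = (-30 + t)/(62 + N) (m(t, N) = (t - 30)/(N + 62) = (-30 + t)/(62 + N))
(g(56) + m(W(-1), -65)) + B = (56*(-22 + 56) + (-30 - 10)/(62 - 65)) + 15218 = (56*34 - 40/(-3)) + 15218 = (1904 - ⅓*(-40)) + 15218 = (1904 + 40/3) + 15218 = 5752/3 + 15218 = 51406/3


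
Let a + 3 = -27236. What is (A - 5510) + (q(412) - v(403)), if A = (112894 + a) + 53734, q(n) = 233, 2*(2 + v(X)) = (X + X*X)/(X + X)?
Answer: 134013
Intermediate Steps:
a = -27239 (a = -3 - 27236 = -27239)
v(X) = -2 + (X + X²)/(4*X) (v(X) = -2 + ((X + X*X)/(X + X))/2 = -2 + ((X + X²)/((2*X)))/2 = -2 + ((X + X²)*(1/(2*X)))/2 = -2 + ((X + X²)/(2*X))/2 = -2 + (X + X²)/(4*X))
A = 139389 (A = (112894 - 27239) + 53734 = 85655 + 53734 = 139389)
(A - 5510) + (q(412) - v(403)) = (139389 - 5510) + (233 - (-7/4 + (¼)*403)) = 133879 + (233 - (-7/4 + 403/4)) = 133879 + (233 - 1*99) = 133879 + (233 - 99) = 133879 + 134 = 134013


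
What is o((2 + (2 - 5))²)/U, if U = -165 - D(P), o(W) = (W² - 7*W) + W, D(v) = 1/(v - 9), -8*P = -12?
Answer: 75/2473 ≈ 0.030328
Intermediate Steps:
P = 3/2 (P = -⅛*(-12) = 3/2 ≈ 1.5000)
D(v) = 1/(-9 + v)
o(W) = W² - 6*W
U = -2473/15 (U = -165 - 1/(-9 + 3/2) = -165 - 1/(-15/2) = -165 - 1*(-2/15) = -165 + 2/15 = -2473/15 ≈ -164.87)
o((2 + (2 - 5))²)/U = ((2 + (2 - 5))²*(-6 + (2 + (2 - 5))²))/(-2473/15) = ((2 - 3)²*(-6 + (2 - 3)²))*(-15/2473) = ((-1)²*(-6 + (-1)²))*(-15/2473) = (1*(-6 + 1))*(-15/2473) = (1*(-5))*(-15/2473) = -5*(-15/2473) = 75/2473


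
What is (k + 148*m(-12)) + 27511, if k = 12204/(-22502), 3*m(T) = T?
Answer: 302859567/11251 ≈ 26918.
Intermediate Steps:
m(T) = T/3
k = -6102/11251 (k = 12204*(-1/22502) = -6102/11251 ≈ -0.54235)
(k + 148*m(-12)) + 27511 = (-6102/11251 + 148*((1/3)*(-12))) + 27511 = (-6102/11251 + 148*(-4)) + 27511 = (-6102/11251 - 592) + 27511 = -6666694/11251 + 27511 = 302859567/11251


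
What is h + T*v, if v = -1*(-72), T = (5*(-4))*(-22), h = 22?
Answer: 31702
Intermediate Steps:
T = 440 (T = -20*(-22) = 440)
v = 72
h + T*v = 22 + 440*72 = 22 + 31680 = 31702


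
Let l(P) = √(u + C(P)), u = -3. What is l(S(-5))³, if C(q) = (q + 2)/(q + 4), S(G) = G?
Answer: 0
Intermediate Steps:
C(q) = (2 + q)/(4 + q)
l(P) = √(-3 + (2 + P)/(4 + P))
l(S(-5))³ = (√2*√((-5 - 1*(-5))/(4 - 5)))³ = (√2*√((-5 + 5)/(-1)))³ = (√2*√(-1*0))³ = (√2*√0)³ = (√2*0)³ = 0³ = 0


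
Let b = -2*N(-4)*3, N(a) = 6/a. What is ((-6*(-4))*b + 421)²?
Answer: 405769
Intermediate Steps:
b = 9 (b = -12/(-4)*3 = -12*(-1)/4*3 = -2*(-3/2)*3 = 3*3 = 9)
((-6*(-4))*b + 421)² = (-6*(-4)*9 + 421)² = (24*9 + 421)² = (216 + 421)² = 637² = 405769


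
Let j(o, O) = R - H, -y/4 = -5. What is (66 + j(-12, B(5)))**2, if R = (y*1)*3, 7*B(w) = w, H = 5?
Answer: 14641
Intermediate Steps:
y = 20 (y = -4*(-5) = 20)
B(w) = w/7
R = 60 (R = (20*1)*3 = 20*3 = 60)
j(o, O) = 55 (j(o, O) = 60 - 1*5 = 60 - 5 = 55)
(66 + j(-12, B(5)))**2 = (66 + 55)**2 = 121**2 = 14641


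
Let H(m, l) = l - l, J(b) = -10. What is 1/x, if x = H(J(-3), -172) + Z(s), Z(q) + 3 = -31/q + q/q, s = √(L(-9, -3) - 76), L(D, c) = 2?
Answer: -148/1257 - 31*I*√74/1257 ≈ -0.11774 - 0.21215*I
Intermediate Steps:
H(m, l) = 0
s = I*√74 (s = √(2 - 76) = √(-74) = I*√74 ≈ 8.6023*I)
Z(q) = -2 - 31/q (Z(q) = -3 + (-31/q + q/q) = -3 + (-31/q + 1) = -3 + (1 - 31/q) = -2 - 31/q)
x = -2 + 31*I*√74/74 (x = 0 + (-2 - 31*(-I*√74/74)) = 0 + (-2 - (-31)*I*√74/74) = 0 + (-2 + 31*I*√74/74) = -2 + 31*I*√74/74 ≈ -2.0 + 3.6037*I)
1/x = 1/(-2 + 31*I*√74/74)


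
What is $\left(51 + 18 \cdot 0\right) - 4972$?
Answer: $-4921$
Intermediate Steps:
$\left(51 + 18 \cdot 0\right) - 4972 = \left(51 + 0\right) - 4972 = 51 - 4972 = -4921$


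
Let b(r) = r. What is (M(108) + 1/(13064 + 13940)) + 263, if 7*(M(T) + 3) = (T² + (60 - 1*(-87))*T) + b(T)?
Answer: 795753879/189028 ≈ 4209.7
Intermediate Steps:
M(T) = -3 + T²/7 + 148*T/7 (M(T) = -3 + ((T² + (60 - 1*(-87))*T) + T)/7 = -3 + ((T² + (60 + 87)*T) + T)/7 = -3 + ((T² + 147*T) + T)/7 = -3 + (T² + 148*T)/7 = -3 + (T²/7 + 148*T/7) = -3 + T²/7 + 148*T/7)
(M(108) + 1/(13064 + 13940)) + 263 = ((-3 + (⅐)*108² + (148/7)*108) + 1/(13064 + 13940)) + 263 = ((-3 + (⅐)*11664 + 15984/7) + 1/27004) + 263 = ((-3 + 11664/7 + 15984/7) + 1/27004) + 263 = (27627/7 + 1/27004) + 263 = 746039515/189028 + 263 = 795753879/189028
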